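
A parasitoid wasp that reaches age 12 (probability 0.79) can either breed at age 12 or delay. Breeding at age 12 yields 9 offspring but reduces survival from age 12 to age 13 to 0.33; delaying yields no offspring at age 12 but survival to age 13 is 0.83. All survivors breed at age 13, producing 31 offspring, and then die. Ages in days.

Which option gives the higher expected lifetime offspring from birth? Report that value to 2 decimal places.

breed at age 12: R₀ = 0.79 × (9 + 0.33 × 31) = 0.79 × 19.2300 = 15.1917
delay to age 13: R₀ = 0.79 × (0.83 × 31) = 0.79 × 25.7300 = 20.3267
Higher: delay to age 13 (20.3267).

20.33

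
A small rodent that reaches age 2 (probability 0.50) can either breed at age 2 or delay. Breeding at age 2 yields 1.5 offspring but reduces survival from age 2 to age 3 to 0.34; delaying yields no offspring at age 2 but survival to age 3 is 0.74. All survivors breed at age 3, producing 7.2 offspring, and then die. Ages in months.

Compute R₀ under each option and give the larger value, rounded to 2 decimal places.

breed at age 2: R₀ = 0.50 × (1.5 + 0.34 × 7.2) = 0.50 × 3.9480 = 1.9740
delay to age 3: R₀ = 0.50 × (0.74 × 7.2) = 0.50 × 5.3280 = 2.6640
Higher: delay to age 3 (2.6640).

2.66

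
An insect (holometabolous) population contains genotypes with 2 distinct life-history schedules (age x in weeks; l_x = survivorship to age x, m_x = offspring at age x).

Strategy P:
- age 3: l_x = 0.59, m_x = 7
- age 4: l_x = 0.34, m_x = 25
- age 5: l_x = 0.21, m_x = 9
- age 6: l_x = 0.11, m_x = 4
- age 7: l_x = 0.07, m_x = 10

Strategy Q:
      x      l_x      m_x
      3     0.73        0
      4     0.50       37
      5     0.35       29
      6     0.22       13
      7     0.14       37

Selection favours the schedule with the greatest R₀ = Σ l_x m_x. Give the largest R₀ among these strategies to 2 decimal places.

36.69

Strategy P: R₀ = 0.59×7 + 0.34×25 + 0.21×9 + 0.11×4 + 0.07×10 = 15.6600
Strategy Q: R₀ = 0.73×0 + 0.50×37 + 0.35×29 + 0.22×13 + 0.14×37 = 36.6900
Highest R₀: strategy Q with 36.6900.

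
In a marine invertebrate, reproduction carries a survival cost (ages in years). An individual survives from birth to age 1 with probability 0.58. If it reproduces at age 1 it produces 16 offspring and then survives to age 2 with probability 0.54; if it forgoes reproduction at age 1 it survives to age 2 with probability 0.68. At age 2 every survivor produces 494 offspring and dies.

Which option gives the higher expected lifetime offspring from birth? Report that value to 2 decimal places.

194.83

breed at age 1: R₀ = 0.58 × (16 + 0.54 × 494) = 0.58 × 282.7600 = 164.0008
delay to age 2: R₀ = 0.58 × (0.68 × 494) = 0.58 × 335.9200 = 194.8336
Higher: delay to age 2 (194.8336).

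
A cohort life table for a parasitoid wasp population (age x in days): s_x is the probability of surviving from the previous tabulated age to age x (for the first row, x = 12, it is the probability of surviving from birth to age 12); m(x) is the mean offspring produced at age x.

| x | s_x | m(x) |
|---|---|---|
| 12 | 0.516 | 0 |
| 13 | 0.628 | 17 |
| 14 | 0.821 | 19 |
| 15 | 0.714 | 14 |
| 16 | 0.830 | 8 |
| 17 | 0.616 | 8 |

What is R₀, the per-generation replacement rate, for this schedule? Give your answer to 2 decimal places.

15.26

Survivorship from birth: l_x = s_12·s_13·…·s_x.
  l_12 = 0.51600
  l_13 = 0.32405
  l_14 = 0.26604
  l_15 = 0.18995
  l_16 = 0.15766
  l_17 = 0.09712
R₀ = Σ l_x m(x):
  age 12: 0.51600 × 0 = 0.0000
  age 13: 0.32405 × 17 = 5.5088
  age 14: 0.26604 × 19 = 5.0548
  age 15: 0.18995 × 14 = 2.6593
  age 16: 0.15766 × 8 = 1.2613
  age 17: 0.09712 × 8 = 0.7770
R₀ = 0.0000 + 5.5088 + 5.0548 + 2.6593 + 1.2613 + 0.7770 = 15.2611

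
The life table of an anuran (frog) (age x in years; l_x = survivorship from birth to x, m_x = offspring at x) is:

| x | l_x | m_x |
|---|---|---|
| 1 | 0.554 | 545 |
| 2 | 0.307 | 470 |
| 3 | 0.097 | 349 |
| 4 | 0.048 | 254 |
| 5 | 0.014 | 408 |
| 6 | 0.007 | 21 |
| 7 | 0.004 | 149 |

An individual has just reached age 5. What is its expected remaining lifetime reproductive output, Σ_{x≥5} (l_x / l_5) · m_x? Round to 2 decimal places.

461.07

l_5 = 0.014. Conditional survival from age 5 to x is l_x / l_5.
  x=5: (0.014/0.014) × 408 = 408.0000
  x=6: (0.007/0.014) × 21 = 10.5000
  x=7: (0.004/0.014) × 149 = 42.5714
Sum = 408.0000 + 10.5000 + 42.5714 = 461.0714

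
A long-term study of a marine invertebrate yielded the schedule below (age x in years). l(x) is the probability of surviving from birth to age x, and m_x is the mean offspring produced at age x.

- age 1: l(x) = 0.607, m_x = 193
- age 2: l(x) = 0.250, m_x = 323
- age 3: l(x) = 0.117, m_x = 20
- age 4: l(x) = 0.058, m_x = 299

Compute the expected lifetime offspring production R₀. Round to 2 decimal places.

217.58

R₀ = Σ l(x) m_x:
  age 1: 0.607 × 193 = 117.1510
  age 2: 0.250 × 323 = 80.7500
  age 3: 0.117 × 20 = 2.3400
  age 4: 0.058 × 299 = 17.3420
R₀ = 117.1510 + 80.7500 + 2.3400 + 17.3420 = 217.5830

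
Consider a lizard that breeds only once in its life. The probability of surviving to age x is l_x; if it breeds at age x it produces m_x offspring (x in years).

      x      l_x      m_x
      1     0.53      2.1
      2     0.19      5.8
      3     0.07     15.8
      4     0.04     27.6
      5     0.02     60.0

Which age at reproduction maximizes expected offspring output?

5

Expected offspring if breeding at age x = l_x × m_x:
  age 1: 0.53 × 2.1 = 1.113
  age 2: 0.19 × 5.8 = 1.102
  age 3: 0.07 × 15.8 = 1.106
  age 4: 0.04 × 27.6 = 1.104
  age 5: 0.02 × 60.0 = 1.200
Maximum at age 5 (1.200).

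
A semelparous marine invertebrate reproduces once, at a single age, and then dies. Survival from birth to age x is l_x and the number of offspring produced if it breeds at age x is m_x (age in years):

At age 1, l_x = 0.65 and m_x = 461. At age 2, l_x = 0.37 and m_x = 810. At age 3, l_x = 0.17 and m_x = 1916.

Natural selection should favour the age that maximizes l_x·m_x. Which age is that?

3

Expected offspring if breeding at age x = l_x × m_x:
  age 1: 0.65 × 461 = 299.650
  age 2: 0.37 × 810 = 299.700
  age 3: 0.17 × 1916 = 325.720
Maximum at age 3 (325.720).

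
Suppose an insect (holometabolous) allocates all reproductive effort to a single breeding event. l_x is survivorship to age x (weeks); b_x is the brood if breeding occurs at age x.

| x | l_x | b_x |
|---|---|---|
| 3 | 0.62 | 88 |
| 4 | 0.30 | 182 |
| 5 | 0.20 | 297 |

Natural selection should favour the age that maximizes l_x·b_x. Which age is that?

5

Expected offspring if breeding at age x = l_x × b_x:
  age 3: 0.62 × 88 = 54.560
  age 4: 0.30 × 182 = 54.600
  age 5: 0.20 × 297 = 59.400
Maximum at age 5 (59.400).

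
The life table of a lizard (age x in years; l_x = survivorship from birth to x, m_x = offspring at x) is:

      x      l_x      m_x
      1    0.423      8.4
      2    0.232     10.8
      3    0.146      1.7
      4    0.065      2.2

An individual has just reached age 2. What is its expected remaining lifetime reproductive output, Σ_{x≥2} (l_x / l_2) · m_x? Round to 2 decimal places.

l_2 = 0.232. Conditional survival from age 2 to x is l_x / l_2.
  x=2: (0.232/0.232) × 10.8 = 10.8000
  x=3: (0.146/0.232) × 1.7 = 1.0698
  x=4: (0.065/0.232) × 2.2 = 0.6164
Sum = 10.8000 + 1.0698 + 0.6164 = 12.4862

12.49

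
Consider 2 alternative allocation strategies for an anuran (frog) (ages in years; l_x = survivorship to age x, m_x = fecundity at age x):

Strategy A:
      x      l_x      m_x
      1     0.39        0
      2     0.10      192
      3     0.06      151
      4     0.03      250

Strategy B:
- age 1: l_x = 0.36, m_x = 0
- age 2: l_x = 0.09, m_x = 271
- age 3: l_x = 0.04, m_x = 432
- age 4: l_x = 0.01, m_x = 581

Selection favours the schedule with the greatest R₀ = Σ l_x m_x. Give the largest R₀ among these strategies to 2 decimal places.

Strategy A: R₀ = 0.39×0 + 0.10×192 + 0.06×151 + 0.03×250 = 35.7600
Strategy B: R₀ = 0.36×0 + 0.09×271 + 0.04×432 + 0.01×581 = 47.4800
Highest R₀: strategy B with 47.4800.

47.48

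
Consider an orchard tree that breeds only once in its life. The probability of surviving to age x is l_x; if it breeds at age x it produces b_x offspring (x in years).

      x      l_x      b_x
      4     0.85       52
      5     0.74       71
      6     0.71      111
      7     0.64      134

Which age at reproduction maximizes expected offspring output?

Expected offspring if breeding at age x = l_x × b_x:
  age 4: 0.85 × 52 = 44.200
  age 5: 0.74 × 71 = 52.540
  age 6: 0.71 × 111 = 78.810
  age 7: 0.64 × 134 = 85.760
Maximum at age 7 (85.760).

7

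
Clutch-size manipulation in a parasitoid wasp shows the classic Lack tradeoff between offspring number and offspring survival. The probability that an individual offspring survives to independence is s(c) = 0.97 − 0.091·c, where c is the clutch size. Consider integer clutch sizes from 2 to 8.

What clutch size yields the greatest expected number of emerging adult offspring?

5

Expected emerging adult offspring = c × s(c):
  c=2: 2 × 0.788 = 1.576
  c=3: 3 × 0.697 = 2.091
  c=4: 4 × 0.606 = 2.424
  c=5: 5 × 0.515 = 2.575
  c=6: 6 × 0.424 = 2.544
  c=7: 7 × 0.333 = 2.331
  c=8: 8 × 0.242 = 1.936
Maximum at c = 5 (2.575 emerging adult offspring).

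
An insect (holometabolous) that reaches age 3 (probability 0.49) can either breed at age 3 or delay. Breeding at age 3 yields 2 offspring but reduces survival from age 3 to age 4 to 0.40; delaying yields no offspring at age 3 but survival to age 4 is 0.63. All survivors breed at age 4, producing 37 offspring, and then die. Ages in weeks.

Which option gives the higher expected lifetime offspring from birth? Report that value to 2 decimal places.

11.42

breed at age 3: R₀ = 0.49 × (2 + 0.40 × 37) = 0.49 × 16.8000 = 8.2320
delay to age 4: R₀ = 0.49 × (0.63 × 37) = 0.49 × 23.3100 = 11.4219
Higher: delay to age 4 (11.4219).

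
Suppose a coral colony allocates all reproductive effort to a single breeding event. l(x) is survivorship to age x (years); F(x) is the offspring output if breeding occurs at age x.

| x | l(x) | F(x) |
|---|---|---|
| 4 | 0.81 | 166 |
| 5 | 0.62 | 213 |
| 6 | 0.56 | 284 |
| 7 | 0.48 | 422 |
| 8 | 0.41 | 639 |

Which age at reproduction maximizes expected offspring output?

8

Expected offspring if breeding at age x = l(x) × F(x):
  age 4: 0.81 × 166 = 134.460
  age 5: 0.62 × 213 = 132.060
  age 6: 0.56 × 284 = 159.040
  age 7: 0.48 × 422 = 202.560
  age 8: 0.41 × 639 = 261.990
Maximum at age 8 (261.990).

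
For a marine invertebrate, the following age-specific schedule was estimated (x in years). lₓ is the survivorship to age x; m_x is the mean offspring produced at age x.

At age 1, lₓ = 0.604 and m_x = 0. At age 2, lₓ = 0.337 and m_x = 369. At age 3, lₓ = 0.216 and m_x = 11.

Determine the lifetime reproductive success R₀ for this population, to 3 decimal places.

R₀ = Σ lₓ m_x:
  age 1: 0.604 × 0 = 0.0000
  age 2: 0.337 × 369 = 124.3530
  age 3: 0.216 × 11 = 2.3760
R₀ = 0.0000 + 124.3530 + 2.3760 = 126.7290

126.729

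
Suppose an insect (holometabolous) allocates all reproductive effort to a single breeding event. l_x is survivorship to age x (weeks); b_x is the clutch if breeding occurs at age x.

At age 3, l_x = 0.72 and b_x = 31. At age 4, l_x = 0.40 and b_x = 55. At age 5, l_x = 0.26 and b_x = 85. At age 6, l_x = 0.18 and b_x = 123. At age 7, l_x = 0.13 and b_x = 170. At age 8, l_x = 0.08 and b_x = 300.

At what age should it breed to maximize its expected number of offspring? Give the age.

Expected offspring if breeding at age x = l_x × b_x:
  age 3: 0.72 × 31 = 22.320
  age 4: 0.40 × 55 = 22.000
  age 5: 0.26 × 85 = 22.100
  age 6: 0.18 × 123 = 22.140
  age 7: 0.13 × 170 = 22.100
  age 8: 0.08 × 300 = 24.000
Maximum at age 8 (24.000).

8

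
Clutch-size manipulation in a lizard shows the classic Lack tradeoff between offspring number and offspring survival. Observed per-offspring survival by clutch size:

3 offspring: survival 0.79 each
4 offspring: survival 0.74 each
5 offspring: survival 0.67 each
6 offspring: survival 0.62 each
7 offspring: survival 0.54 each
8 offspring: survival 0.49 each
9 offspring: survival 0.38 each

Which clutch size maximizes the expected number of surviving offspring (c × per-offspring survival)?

8

Expected surviving offspring = c × s(c):
  c=3: 3 × 0.79 = 2.370
  c=4: 4 × 0.74 = 2.960
  c=5: 5 × 0.67 = 3.350
  c=6: 6 × 0.62 = 3.720
  c=7: 7 × 0.54 = 3.780
  c=8: 8 × 0.49 = 3.920
  c=9: 9 × 0.38 = 3.420
Maximum at c = 8 (3.920 surviving offspring).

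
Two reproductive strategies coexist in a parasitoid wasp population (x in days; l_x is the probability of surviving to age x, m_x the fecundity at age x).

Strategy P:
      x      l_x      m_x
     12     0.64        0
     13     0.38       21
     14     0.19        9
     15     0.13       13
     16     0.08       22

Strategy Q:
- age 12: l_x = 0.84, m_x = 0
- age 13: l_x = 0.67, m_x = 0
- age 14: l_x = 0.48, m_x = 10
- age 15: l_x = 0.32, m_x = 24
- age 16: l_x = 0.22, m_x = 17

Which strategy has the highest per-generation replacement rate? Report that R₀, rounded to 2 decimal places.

16.22

Strategy P: R₀ = 0.64×0 + 0.38×21 + 0.19×9 + 0.13×13 + 0.08×22 = 13.1400
Strategy Q: R₀ = 0.84×0 + 0.67×0 + 0.48×10 + 0.32×24 + 0.22×17 = 16.2200
Highest R₀: strategy Q with 16.2200.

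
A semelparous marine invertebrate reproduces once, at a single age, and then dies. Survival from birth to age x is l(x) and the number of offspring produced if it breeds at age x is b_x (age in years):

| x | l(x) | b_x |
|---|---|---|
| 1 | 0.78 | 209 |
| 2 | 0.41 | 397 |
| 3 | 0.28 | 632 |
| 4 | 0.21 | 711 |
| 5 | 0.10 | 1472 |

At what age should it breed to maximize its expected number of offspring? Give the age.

3

Expected offspring if breeding at age x = l(x) × b_x:
  age 1: 0.78 × 209 = 163.020
  age 2: 0.41 × 397 = 162.770
  age 3: 0.28 × 632 = 176.960
  age 4: 0.21 × 711 = 149.310
  age 5: 0.10 × 1472 = 147.200
Maximum at age 3 (176.960).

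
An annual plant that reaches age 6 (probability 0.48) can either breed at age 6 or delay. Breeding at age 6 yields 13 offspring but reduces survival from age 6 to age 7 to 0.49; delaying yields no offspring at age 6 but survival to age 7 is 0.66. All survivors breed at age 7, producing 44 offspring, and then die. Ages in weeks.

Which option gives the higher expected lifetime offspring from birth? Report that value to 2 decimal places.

breed at age 6: R₀ = 0.48 × (13 + 0.49 × 44) = 0.48 × 34.5600 = 16.5888
delay to age 7: R₀ = 0.48 × (0.66 × 44) = 0.48 × 29.0400 = 13.9392
Higher: breed at age 6 (16.5888).

16.59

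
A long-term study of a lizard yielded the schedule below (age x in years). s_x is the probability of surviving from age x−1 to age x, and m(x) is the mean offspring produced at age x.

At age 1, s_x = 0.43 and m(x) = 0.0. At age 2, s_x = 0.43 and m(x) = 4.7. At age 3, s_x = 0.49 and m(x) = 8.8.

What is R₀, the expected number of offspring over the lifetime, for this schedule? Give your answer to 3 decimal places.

Survivorship from birth: l_x = s_1·s_2·…·s_x.
  l_1 = 0.43000
  l_2 = 0.18490
  l_3 = 0.09060
R₀ = Σ l_x m(x):
  age 1: 0.43000 × 0.0 = 0.0000
  age 2: 0.18490 × 4.7 = 0.8690
  age 3: 0.09060 × 8.8 = 0.7973
R₀ = 0.0000 + 0.8690 + 0.7973 = 1.6663

1.666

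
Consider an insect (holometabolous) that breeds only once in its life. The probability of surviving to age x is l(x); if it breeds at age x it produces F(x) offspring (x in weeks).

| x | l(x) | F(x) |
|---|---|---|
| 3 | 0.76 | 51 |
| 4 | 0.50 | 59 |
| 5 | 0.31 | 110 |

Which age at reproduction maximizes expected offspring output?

3

Expected offspring if breeding at age x = l(x) × F(x):
  age 3: 0.76 × 51 = 38.760
  age 4: 0.50 × 59 = 29.500
  age 5: 0.31 × 110 = 34.100
Maximum at age 3 (38.760).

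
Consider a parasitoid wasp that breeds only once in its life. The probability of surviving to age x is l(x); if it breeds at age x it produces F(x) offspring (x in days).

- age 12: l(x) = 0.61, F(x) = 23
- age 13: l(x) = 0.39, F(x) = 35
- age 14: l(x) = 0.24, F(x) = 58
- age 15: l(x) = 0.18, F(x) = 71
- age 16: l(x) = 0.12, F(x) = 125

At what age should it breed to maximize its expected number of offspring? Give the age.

16

Expected offspring if breeding at age x = l(x) × F(x):
  age 12: 0.61 × 23 = 14.030
  age 13: 0.39 × 35 = 13.650
  age 14: 0.24 × 58 = 13.920
  age 15: 0.18 × 71 = 12.780
  age 16: 0.12 × 125 = 15.000
Maximum at age 16 (15.000).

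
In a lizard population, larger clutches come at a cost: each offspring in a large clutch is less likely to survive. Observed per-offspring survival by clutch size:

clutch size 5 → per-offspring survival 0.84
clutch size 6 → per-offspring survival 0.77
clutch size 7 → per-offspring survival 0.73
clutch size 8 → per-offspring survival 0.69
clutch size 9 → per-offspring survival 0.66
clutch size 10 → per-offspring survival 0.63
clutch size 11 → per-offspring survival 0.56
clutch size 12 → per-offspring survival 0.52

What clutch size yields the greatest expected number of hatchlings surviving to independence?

10

Expected hatchlings surviving to independence = c × s(c):
  c=5: 5 × 0.84 = 4.200
  c=6: 6 × 0.77 = 4.620
  c=7: 7 × 0.73 = 5.110
  c=8: 8 × 0.69 = 5.520
  c=9: 9 × 0.66 = 5.940
  c=10: 10 × 0.63 = 6.300
  c=11: 11 × 0.56 = 6.160
  c=12: 12 × 0.52 = 6.240
Maximum at c = 10 (6.300 hatchlings surviving to independence).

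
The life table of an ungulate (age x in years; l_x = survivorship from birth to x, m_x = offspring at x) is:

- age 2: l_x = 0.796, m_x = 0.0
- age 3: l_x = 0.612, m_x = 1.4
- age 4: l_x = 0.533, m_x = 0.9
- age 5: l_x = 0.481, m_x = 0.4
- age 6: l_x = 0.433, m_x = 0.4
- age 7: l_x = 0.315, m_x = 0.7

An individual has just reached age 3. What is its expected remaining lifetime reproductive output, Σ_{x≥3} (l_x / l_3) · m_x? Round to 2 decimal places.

3.14

l_3 = 0.612. Conditional survival from age 3 to x is l_x / l_3.
  x=3: (0.612/0.612) × 1.4 = 1.4000
  x=4: (0.533/0.612) × 0.9 = 0.7838
  x=5: (0.481/0.612) × 0.4 = 0.3144
  x=6: (0.433/0.612) × 0.4 = 0.2830
  x=7: (0.315/0.612) × 0.7 = 0.3603
Sum = 1.4000 + 0.7838 + 0.3144 + 0.2830 + 0.3603 = 3.1415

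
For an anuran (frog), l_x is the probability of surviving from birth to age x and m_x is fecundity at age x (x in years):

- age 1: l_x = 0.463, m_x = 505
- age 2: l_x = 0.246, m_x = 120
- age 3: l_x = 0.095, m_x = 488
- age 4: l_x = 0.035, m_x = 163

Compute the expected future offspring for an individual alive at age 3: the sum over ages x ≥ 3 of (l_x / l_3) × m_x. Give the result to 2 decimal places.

548.05

l_3 = 0.095. Conditional survival from age 3 to x is l_x / l_3.
  x=3: (0.095/0.095) × 488 = 488.0000
  x=4: (0.035/0.095) × 163 = 60.0526
Sum = 488.0000 + 60.0526 = 548.0526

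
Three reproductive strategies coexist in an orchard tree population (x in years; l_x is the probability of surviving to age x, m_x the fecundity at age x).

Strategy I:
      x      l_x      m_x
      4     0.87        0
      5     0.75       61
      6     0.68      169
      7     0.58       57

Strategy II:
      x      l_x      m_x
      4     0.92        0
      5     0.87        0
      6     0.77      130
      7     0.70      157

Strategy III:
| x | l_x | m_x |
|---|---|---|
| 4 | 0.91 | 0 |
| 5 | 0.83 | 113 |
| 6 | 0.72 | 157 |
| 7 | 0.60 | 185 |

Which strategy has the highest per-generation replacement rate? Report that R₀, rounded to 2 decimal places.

317.83

Strategy I: R₀ = 0.87×0 + 0.75×61 + 0.68×169 + 0.58×57 = 193.7300
Strategy II: R₀ = 0.92×0 + 0.87×0 + 0.77×130 + 0.70×157 = 210.0000
Strategy III: R₀ = 0.91×0 + 0.83×113 + 0.72×157 + 0.60×185 = 317.8300
Highest R₀: strategy III with 317.8300.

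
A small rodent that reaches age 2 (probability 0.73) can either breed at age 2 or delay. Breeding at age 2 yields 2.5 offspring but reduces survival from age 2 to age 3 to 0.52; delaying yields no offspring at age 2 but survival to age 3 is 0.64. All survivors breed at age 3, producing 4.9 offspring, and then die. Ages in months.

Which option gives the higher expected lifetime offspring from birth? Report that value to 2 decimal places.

3.69

breed at age 2: R₀ = 0.73 × (2.5 + 0.52 × 4.9) = 0.73 × 5.0480 = 3.6850
delay to age 3: R₀ = 0.73 × (0.64 × 4.9) = 0.73 × 3.1360 = 2.2893
Higher: breed at age 2 (3.6850).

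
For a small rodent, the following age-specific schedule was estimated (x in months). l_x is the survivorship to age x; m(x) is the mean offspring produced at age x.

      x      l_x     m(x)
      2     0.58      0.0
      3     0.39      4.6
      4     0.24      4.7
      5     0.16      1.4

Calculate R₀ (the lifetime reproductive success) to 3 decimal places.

3.146

R₀ = Σ l_x m(x):
  age 2: 0.58 × 0.0 = 0.0000
  age 3: 0.39 × 4.6 = 1.7940
  age 4: 0.24 × 4.7 = 1.1280
  age 5: 0.16 × 1.4 = 0.2240
R₀ = 0.0000 + 1.7940 + 1.1280 + 0.2240 = 3.1460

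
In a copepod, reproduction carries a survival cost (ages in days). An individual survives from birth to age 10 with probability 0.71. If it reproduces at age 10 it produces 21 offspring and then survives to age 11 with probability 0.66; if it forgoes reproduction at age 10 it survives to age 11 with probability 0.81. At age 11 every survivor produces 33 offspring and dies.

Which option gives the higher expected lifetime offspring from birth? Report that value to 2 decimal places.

30.37

breed at age 10: R₀ = 0.71 × (21 + 0.66 × 33) = 0.71 × 42.7800 = 30.3738
delay to age 11: R₀ = 0.71 × (0.81 × 33) = 0.71 × 26.7300 = 18.9783
Higher: breed at age 10 (30.3738).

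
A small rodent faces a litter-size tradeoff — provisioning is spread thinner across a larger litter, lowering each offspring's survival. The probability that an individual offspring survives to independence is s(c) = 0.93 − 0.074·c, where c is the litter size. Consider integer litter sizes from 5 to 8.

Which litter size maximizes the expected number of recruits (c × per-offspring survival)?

Expected recruits = c × s(c):
  c=5: 5 × 0.560 = 2.800
  c=6: 6 × 0.486 = 2.916
  c=7: 7 × 0.412 = 2.884
  c=8: 8 × 0.338 = 2.704
Maximum at c = 6 (2.916 recruits).

6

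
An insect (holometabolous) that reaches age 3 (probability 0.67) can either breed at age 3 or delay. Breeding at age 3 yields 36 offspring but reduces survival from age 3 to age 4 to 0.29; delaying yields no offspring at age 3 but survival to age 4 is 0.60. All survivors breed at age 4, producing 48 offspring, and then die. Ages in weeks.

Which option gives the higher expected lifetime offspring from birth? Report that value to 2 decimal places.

33.45

breed at age 3: R₀ = 0.67 × (36 + 0.29 × 48) = 0.67 × 49.9200 = 33.4464
delay to age 4: R₀ = 0.67 × (0.60 × 48) = 0.67 × 28.8000 = 19.2960
Higher: breed at age 3 (33.4464).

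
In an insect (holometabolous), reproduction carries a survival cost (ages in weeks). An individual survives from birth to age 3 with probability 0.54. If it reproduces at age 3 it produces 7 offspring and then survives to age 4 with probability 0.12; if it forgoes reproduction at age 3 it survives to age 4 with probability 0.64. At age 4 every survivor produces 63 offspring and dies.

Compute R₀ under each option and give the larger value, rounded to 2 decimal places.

21.77

breed at age 3: R₀ = 0.54 × (7 + 0.12 × 63) = 0.54 × 14.5600 = 7.8624
delay to age 4: R₀ = 0.54 × (0.64 × 63) = 0.54 × 40.3200 = 21.7728
Higher: delay to age 4 (21.7728).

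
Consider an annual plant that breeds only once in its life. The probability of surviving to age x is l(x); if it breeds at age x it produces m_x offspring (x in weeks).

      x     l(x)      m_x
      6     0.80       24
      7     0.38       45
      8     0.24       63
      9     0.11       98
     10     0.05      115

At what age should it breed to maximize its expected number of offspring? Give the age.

Expected offspring if breeding at age x = l(x) × m_x:
  age 6: 0.80 × 24 = 19.200
  age 7: 0.38 × 45 = 17.100
  age 8: 0.24 × 63 = 15.120
  age 9: 0.11 × 98 = 10.780
  age 10: 0.05 × 115 = 5.750
Maximum at age 6 (19.200).

6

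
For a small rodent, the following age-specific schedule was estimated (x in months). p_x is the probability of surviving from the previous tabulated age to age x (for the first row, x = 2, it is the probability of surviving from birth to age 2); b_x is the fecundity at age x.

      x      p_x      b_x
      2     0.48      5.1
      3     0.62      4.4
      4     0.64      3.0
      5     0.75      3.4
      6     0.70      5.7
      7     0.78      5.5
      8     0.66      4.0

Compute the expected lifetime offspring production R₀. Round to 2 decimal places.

Survivorship from birth: l_x = p_2·p_3·…·p_x.
  l_2 = 0.48000
  l_3 = 0.29760
  l_4 = 0.19046
  l_5 = 0.14285
  l_6 = 0.09999
  l_7 = 0.07800
  l_8 = 0.05148
R₀ = Σ l_x b_x:
  age 2: 0.48000 × 5.1 = 2.4480
  age 3: 0.29760 × 4.4 = 1.3094
  age 4: 0.19046 × 3.0 = 0.5714
  age 5: 0.14285 × 3.4 = 0.4857
  age 6: 0.09999 × 5.7 = 0.5699
  age 7: 0.07800 × 5.5 = 0.4290
  age 8: 0.05148 × 4.0 = 0.2059
R₀ = 2.4480 + 1.3094 + 0.5714 + 0.4857 + 0.5699 + 0.4290 + 0.2059 = 6.0194

6.02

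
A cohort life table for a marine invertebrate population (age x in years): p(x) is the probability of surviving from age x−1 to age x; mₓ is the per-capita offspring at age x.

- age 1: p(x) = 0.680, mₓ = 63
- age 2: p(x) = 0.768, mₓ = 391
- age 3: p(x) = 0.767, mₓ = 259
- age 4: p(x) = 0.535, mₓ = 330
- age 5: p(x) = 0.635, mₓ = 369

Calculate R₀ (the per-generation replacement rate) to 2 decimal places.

Survivorship from birth: l_x = p_1·p_2·…·p_x.
  l_1 = 0.68000
  l_2 = 0.52224
  l_3 = 0.40056
  l_4 = 0.21430
  l_5 = 0.13608
R₀ = Σ l_x mₓ:
  age 1: 0.68000 × 63 = 42.8400
  age 2: 0.52224 × 391 = 204.1958
  age 3: 0.40056 × 259 = 103.7450
  age 4: 0.21430 × 330 = 70.7190
  age 5: 0.13608 × 369 = 50.2135
R₀ = 42.8400 + 204.1958 + 103.7450 + 70.7190 + 50.2135 = 471.7134

471.71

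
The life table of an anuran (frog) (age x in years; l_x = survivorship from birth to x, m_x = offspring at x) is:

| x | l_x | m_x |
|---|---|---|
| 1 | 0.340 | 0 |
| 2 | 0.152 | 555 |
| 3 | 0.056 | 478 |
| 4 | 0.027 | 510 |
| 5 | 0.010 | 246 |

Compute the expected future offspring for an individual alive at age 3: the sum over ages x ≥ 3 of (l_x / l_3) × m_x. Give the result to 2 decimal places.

767.82

l_3 = 0.056. Conditional survival from age 3 to x is l_x / l_3.
  x=3: (0.056/0.056) × 478 = 478.0000
  x=4: (0.027/0.056) × 510 = 245.8929
  x=5: (0.010/0.056) × 246 = 43.9286
Sum = 478.0000 + 245.8929 + 43.9286 = 767.8214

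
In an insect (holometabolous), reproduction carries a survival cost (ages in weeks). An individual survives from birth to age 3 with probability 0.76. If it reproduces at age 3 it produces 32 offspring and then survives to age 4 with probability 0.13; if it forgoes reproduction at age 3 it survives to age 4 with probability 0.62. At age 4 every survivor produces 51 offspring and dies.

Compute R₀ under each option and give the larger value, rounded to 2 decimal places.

29.36

breed at age 3: R₀ = 0.76 × (32 + 0.13 × 51) = 0.76 × 38.6300 = 29.3588
delay to age 4: R₀ = 0.76 × (0.62 × 51) = 0.76 × 31.6200 = 24.0312
Higher: breed at age 3 (29.3588).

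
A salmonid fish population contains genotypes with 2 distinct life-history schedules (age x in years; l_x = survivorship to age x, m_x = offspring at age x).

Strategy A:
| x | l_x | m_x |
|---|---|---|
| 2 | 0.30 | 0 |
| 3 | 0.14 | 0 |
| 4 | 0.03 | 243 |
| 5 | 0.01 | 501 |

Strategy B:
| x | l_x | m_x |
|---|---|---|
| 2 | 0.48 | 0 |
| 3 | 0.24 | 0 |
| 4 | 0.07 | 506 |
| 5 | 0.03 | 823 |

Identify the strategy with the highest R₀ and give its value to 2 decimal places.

60.11

Strategy A: R₀ = 0.30×0 + 0.14×0 + 0.03×243 + 0.01×501 = 12.3000
Strategy B: R₀ = 0.48×0 + 0.24×0 + 0.07×506 + 0.03×823 = 60.1100
Highest R₀: strategy B with 60.1100.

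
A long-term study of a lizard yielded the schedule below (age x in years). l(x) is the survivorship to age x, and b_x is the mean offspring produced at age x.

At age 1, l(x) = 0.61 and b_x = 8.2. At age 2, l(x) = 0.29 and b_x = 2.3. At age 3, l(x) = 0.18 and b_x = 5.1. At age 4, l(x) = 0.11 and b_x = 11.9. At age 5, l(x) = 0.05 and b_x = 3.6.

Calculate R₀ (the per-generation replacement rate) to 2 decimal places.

R₀ = Σ l(x) b_x:
  age 1: 0.61 × 8.2 = 5.0020
  age 2: 0.29 × 2.3 = 0.6670
  age 3: 0.18 × 5.1 = 0.9180
  age 4: 0.11 × 11.9 = 1.3090
  age 5: 0.05 × 3.6 = 0.1800
R₀ = 5.0020 + 0.6670 + 0.9180 + 1.3090 + 0.1800 = 8.0760

8.08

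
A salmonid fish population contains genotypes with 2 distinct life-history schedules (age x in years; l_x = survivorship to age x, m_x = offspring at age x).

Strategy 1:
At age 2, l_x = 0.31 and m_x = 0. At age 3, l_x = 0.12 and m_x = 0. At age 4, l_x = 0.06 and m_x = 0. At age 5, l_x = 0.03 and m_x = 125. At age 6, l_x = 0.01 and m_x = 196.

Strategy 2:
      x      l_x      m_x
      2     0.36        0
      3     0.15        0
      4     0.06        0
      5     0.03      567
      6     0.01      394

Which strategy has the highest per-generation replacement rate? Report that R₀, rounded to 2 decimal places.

20.95

Strategy 1: R₀ = 0.31×0 + 0.12×0 + 0.06×0 + 0.03×125 + 0.01×196 = 5.7100
Strategy 2: R₀ = 0.36×0 + 0.15×0 + 0.06×0 + 0.03×567 + 0.01×394 = 20.9500
Highest R₀: strategy 2 with 20.9500.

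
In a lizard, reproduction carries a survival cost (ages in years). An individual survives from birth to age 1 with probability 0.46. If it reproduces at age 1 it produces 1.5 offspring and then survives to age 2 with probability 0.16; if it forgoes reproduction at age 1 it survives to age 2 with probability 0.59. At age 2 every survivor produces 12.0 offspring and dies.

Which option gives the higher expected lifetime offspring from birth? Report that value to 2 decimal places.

breed at age 1: R₀ = 0.46 × (1.5 + 0.16 × 12.0) = 0.46 × 3.4200 = 1.5732
delay to age 2: R₀ = 0.46 × (0.59 × 12.0) = 0.46 × 7.0800 = 3.2568
Higher: delay to age 2 (3.2568).

3.26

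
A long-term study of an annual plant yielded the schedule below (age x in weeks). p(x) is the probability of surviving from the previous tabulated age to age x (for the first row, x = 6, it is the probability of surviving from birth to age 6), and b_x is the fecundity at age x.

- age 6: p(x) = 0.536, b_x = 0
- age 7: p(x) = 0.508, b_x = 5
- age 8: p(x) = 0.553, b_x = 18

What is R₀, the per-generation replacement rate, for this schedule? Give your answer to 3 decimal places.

4.072

Survivorship from birth: l_x = p_6·p_7·…·p_x.
  l_6 = 0.53600
  l_7 = 0.27229
  l_8 = 0.15058
R₀ = Σ l_x b_x:
  age 6: 0.53600 × 0 = 0.0000
  age 7: 0.27229 × 5 = 1.3614
  age 8: 0.15058 × 18 = 2.7104
R₀ = 0.0000 + 1.3614 + 2.7104 = 4.0719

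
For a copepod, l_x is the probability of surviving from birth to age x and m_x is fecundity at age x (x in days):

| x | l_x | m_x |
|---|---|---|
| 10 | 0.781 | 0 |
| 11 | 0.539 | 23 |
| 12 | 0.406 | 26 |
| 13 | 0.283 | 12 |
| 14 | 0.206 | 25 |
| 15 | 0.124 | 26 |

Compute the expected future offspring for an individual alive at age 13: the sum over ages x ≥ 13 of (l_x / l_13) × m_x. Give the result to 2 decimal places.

l_13 = 0.283. Conditional survival from age 13 to x is l_x / l_13.
  x=13: (0.283/0.283) × 12 = 12.0000
  x=14: (0.206/0.283) × 25 = 18.1979
  x=15: (0.124/0.283) × 26 = 11.3922
Sum = 12.0000 + 18.1979 + 11.3922 = 41.5901

41.59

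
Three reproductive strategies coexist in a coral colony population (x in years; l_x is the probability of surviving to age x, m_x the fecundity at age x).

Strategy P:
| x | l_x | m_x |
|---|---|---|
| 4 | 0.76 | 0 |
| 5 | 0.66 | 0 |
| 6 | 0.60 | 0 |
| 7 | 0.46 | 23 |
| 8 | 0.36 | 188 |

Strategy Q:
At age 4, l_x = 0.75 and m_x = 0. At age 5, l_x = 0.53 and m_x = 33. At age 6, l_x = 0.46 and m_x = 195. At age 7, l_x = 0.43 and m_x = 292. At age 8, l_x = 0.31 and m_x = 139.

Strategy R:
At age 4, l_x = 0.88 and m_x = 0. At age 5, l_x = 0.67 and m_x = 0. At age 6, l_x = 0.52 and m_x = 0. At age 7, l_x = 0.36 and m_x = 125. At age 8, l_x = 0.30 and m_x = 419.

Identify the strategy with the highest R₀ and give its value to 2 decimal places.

Strategy P: R₀ = 0.76×0 + 0.66×0 + 0.60×0 + 0.46×23 + 0.36×188 = 78.2600
Strategy Q: R₀ = 0.75×0 + 0.53×33 + 0.46×195 + 0.43×292 + 0.31×139 = 275.8400
Strategy R: R₀ = 0.88×0 + 0.67×0 + 0.52×0 + 0.36×125 + 0.30×419 = 170.7000
Highest R₀: strategy Q with 275.8400.

275.84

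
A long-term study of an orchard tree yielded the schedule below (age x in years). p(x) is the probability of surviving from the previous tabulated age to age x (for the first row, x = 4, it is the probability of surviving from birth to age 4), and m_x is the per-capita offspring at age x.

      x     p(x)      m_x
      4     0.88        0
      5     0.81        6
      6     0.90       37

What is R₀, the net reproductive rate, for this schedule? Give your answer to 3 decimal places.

28.013

Survivorship from birth: l_x = p_4·p_5·…·p_x.
  l_4 = 0.88000
  l_5 = 0.71280
  l_6 = 0.64152
R₀ = Σ l_x m_x:
  age 4: 0.88000 × 0 = 0.0000
  age 5: 0.71280 × 6 = 4.2768
  age 6: 0.64152 × 37 = 23.7362
R₀ = 0.0000 + 4.2768 + 23.7362 = 28.0130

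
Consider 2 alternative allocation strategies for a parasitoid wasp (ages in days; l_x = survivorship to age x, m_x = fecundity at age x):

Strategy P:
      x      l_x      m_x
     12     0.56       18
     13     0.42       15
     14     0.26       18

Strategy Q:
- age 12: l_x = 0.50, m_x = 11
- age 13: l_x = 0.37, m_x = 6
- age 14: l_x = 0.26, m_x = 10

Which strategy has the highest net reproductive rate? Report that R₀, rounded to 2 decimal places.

21.06

Strategy P: R₀ = 0.56×18 + 0.42×15 + 0.26×18 = 21.0600
Strategy Q: R₀ = 0.50×11 + 0.37×6 + 0.26×10 = 10.3200
Highest R₀: strategy P with 21.0600.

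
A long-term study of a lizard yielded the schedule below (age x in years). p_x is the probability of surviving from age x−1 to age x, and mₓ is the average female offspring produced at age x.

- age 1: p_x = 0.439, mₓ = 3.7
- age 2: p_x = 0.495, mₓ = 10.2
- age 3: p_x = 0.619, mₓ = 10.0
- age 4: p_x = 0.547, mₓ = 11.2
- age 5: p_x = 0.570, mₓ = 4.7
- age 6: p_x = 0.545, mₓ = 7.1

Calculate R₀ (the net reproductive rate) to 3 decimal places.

6.369

Survivorship from birth: l_x = p_1·p_2·…·p_x.
  l_1 = 0.43900
  l_2 = 0.21730
  l_3 = 0.13451
  l_4 = 0.07358
  l_5 = 0.04194
  l_6 = 0.02286
R₀ = Σ l_x mₓ:
  age 1: 0.43900 × 3.7 = 1.6243
  age 2: 0.21730 × 10.2 = 2.2165
  age 3: 0.13451 × 10.0 = 1.3451
  age 4: 0.07358 × 11.2 = 0.8241
  age 5: 0.04194 × 4.7 = 0.1971
  age 6: 0.02286 × 7.1 = 0.1623
R₀ = 1.6243 + 2.2165 + 1.3451 + 0.8241 + 0.1971 + 0.1623 = 6.3694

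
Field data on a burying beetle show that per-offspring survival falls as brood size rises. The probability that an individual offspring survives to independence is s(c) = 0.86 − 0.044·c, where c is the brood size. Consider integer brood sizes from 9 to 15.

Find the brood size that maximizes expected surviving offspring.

Expected surviving offspring = c × s(c):
  c=9: 9 × 0.464 = 4.176
  c=10: 10 × 0.420 = 4.200
  c=11: 11 × 0.376 = 4.136
  c=12: 12 × 0.332 = 3.984
  c=13: 13 × 0.288 = 3.744
  c=14: 14 × 0.244 = 3.416
  c=15: 15 × 0.200 = 3.000
Maximum at c = 10 (4.200 surviving offspring).

10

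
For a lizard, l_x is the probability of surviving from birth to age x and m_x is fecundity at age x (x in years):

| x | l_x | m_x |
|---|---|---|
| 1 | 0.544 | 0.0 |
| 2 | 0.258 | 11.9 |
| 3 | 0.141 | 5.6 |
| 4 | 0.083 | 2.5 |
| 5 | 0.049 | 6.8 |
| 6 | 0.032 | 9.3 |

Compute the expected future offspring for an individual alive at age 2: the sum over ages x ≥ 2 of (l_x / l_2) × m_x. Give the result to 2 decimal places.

18.21

l_2 = 0.258. Conditional survival from age 2 to x is l_x / l_2.
  x=2: (0.258/0.258) × 11.9 = 11.9000
  x=3: (0.141/0.258) × 5.6 = 3.0605
  x=4: (0.083/0.258) × 2.5 = 0.8043
  x=5: (0.049/0.258) × 6.8 = 1.2915
  x=6: (0.032/0.258) × 9.3 = 1.1535
Sum = 11.9000 + 3.0605 + 0.8043 + 1.2915 + 1.1535 = 18.2097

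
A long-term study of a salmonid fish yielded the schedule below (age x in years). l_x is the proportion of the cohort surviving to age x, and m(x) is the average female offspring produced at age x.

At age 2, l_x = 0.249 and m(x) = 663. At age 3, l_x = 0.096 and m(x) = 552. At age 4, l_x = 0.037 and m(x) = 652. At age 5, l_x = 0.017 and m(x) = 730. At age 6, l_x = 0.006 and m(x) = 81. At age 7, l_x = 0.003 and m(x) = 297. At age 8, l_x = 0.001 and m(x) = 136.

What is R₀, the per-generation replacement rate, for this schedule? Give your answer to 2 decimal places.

256.13

R₀ = Σ l_x m(x):
  age 2: 0.249 × 663 = 165.0870
  age 3: 0.096 × 552 = 52.9920
  age 4: 0.037 × 652 = 24.1240
  age 5: 0.017 × 730 = 12.4100
  age 6: 0.006 × 81 = 0.4860
  age 7: 0.003 × 297 = 0.8910
  age 8: 0.001 × 136 = 0.1360
R₀ = 165.0870 + 52.9920 + 24.1240 + 12.4100 + 0.4860 + 0.8910 + 0.1360 = 256.1260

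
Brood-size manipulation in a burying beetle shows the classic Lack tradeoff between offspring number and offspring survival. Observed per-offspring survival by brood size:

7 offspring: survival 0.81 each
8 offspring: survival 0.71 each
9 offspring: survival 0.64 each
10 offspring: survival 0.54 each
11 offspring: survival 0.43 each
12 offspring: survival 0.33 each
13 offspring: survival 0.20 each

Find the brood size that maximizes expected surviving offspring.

Expected surviving offspring = c × s(c):
  c=7: 7 × 0.81 = 5.670
  c=8: 8 × 0.71 = 5.680
  c=9: 9 × 0.64 = 5.760
  c=10: 10 × 0.54 = 5.400
  c=11: 11 × 0.43 = 4.730
  c=12: 12 × 0.33 = 3.960
  c=13: 13 × 0.20 = 2.600
Maximum at c = 9 (5.760 surviving offspring).

9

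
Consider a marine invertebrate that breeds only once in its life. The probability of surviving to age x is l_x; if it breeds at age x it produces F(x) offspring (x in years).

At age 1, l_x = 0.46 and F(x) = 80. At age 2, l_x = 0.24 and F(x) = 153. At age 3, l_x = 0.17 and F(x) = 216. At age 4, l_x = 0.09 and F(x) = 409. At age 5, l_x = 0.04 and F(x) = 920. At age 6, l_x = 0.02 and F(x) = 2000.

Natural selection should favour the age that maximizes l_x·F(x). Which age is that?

6

Expected offspring if breeding at age x = l_x × F(x):
  age 1: 0.46 × 80 = 36.800
  age 2: 0.24 × 153 = 36.720
  age 3: 0.17 × 216 = 36.720
  age 4: 0.09 × 409 = 36.810
  age 5: 0.04 × 920 = 36.800
  age 6: 0.02 × 2000 = 40.000
Maximum at age 6 (40.000).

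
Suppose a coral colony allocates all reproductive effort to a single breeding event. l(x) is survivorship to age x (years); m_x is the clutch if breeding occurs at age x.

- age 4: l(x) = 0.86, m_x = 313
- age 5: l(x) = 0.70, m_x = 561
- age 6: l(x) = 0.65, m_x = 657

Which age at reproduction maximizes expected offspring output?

Expected offspring if breeding at age x = l(x) × m_x:
  age 4: 0.86 × 313 = 269.180
  age 5: 0.70 × 561 = 392.700
  age 6: 0.65 × 657 = 427.050
Maximum at age 6 (427.050).

6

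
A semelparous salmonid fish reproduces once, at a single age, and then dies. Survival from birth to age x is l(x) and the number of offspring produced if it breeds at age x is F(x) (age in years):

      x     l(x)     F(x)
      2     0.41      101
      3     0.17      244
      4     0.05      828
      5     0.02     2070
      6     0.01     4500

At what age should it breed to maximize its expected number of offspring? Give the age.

Expected offspring if breeding at age x = l(x) × F(x):
  age 2: 0.41 × 101 = 41.410
  age 3: 0.17 × 244 = 41.480
  age 4: 0.05 × 828 = 41.400
  age 5: 0.02 × 2070 = 41.400
  age 6: 0.01 × 4500 = 45.000
Maximum at age 6 (45.000).

6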